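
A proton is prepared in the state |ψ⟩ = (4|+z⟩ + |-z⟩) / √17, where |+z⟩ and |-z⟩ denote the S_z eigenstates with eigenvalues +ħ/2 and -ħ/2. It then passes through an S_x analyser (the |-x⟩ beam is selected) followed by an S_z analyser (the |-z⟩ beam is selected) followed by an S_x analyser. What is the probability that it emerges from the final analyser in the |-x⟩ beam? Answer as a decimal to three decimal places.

0.066

First analyser (S_x): P(|-x⟩) = |⟨-x|ψ⟩|² = 9/34.
After stage 1 the state is |-x⟩; P(|-z⟩) = |⟨-z|-x⟩|² = 1/2.
After stage 2 the state is |-z⟩; P(|-x⟩) = |⟨-x|-z⟩|² = 1/2.
Joint probability = 9/34 × 1/2 × 1/2 = 0.066.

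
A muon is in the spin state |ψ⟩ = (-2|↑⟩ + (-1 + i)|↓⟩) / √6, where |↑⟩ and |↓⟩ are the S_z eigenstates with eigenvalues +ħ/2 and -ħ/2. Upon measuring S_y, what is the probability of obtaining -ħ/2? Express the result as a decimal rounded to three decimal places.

|-y⟩ = (|↑⟩ - i|↓⟩)/√2, so ⟨-y|ψ⟩ = (-3 - i) / (√2·√6).
P = |-3 - i|² / 12 = 10/12.

0.833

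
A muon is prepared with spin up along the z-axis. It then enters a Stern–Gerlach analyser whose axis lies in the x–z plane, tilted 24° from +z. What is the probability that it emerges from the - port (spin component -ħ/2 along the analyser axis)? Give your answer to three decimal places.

0.043

For spin-½, the probability of finding spin-up along an axis at angle θ to the initial spin direction is cos²(θ/2); spin-down is sin²(θ/2).
θ = 24°, so P = sin²(12°) ≈ 0.043.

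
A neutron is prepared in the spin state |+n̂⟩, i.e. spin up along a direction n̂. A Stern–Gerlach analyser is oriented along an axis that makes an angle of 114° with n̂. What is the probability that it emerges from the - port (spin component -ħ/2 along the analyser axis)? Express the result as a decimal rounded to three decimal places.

For spin-½, the probability of finding spin-up along an axis at angle θ to the initial spin direction is cos²(θ/2); spin-down is sin²(θ/2).
θ = 114°, so P = sin²(57°) ≈ 0.703.

0.703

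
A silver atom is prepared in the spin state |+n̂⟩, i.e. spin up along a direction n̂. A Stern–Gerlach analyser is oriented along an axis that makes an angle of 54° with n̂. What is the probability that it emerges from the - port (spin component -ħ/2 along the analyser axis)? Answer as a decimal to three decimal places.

0.206

For spin-½, the probability of finding spin-up along an axis at angle θ to the initial spin direction is cos²(θ/2); spin-down is sin²(θ/2).
θ = 54°, so P = sin²(27°) ≈ 0.206.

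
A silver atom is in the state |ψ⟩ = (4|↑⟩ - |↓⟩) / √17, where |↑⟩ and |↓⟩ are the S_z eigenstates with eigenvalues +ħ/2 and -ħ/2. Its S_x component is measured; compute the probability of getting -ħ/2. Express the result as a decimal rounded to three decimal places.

0.735

|-x⟩ = (|↑⟩ - |↓⟩)/√2, so ⟨-x|ψ⟩ = (5) / (√2·√17).
P = |5|² / 34 = 25/34.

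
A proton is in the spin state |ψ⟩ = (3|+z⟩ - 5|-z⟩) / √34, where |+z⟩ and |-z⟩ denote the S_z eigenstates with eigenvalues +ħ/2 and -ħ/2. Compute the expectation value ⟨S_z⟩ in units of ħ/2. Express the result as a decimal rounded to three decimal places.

-0.471

⟨σ_z⟩ = |a|² - |b|² divided by |a|²+|b|², with a, b the |+z⟩, |-z⟩ amplitudes.
= (9 - 25)/34 = -16/34.
⟨S_z⟩ = (ħ/2)·⟨σ_z⟩.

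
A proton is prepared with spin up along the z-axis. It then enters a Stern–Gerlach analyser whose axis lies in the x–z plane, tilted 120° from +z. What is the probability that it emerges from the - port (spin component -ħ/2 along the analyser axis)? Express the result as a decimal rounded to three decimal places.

For spin-½, the probability of finding spin-up along an axis at angle θ to the initial spin direction is cos²(θ/2); spin-down is sin²(θ/2).
θ = 120°, so P = sin²(60°) ≈ 0.750.

0.750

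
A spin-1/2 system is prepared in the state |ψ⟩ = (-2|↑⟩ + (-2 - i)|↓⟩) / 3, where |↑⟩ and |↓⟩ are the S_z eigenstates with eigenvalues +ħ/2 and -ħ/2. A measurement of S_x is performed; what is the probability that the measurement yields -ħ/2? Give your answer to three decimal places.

0.056

|-x⟩ = (|↑⟩ - |↓⟩)/√2, so ⟨-x|ψ⟩ = (i) / (√2·3).
P = |i|² / 18 = 1/18.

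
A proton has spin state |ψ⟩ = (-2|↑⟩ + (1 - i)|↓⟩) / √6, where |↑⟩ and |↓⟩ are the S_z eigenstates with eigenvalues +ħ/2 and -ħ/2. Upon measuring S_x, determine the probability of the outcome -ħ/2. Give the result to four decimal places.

0.8333

|-x⟩ = (|↑⟩ - |↓⟩)/√2, so ⟨-x|ψ⟩ = (-3 + i) / (√2·√6).
P = |-3 + i|² / 12 = 10/12.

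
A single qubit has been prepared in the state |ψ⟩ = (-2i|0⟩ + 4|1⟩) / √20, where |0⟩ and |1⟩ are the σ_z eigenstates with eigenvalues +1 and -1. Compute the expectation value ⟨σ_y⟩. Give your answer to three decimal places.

0.800

⟨σ_y⟩ = 2 Im(a* b)/(|a|²+|b|²) with a = -2i, b = 4.
a* b = 8i, so ⟨σ_y⟩ = 16/20.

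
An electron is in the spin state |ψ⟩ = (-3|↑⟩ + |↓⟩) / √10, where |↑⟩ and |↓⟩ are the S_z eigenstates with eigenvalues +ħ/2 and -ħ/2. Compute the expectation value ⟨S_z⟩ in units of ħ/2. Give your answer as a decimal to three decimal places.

0.800

⟨σ_z⟩ = |a|² - |b|² divided by |a|²+|b|², with a, b the |↑⟩, |↓⟩ amplitudes.
= (9 - 1)/10 = 8/10.
⟨S_z⟩ = (ħ/2)·⟨σ_z⟩.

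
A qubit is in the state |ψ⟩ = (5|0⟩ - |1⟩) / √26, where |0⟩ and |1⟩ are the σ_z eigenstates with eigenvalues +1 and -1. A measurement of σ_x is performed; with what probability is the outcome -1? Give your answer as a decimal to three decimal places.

0.692

|-x⟩ = (|0⟩ - |1⟩)/√2, so ⟨-x|ψ⟩ = (6) / (√2·√26).
P = |6|² / 52 = 36/52.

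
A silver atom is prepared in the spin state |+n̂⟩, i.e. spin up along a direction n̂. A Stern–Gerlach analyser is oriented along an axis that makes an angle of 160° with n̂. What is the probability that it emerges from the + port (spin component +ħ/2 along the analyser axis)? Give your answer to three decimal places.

For spin-½, the probability of finding spin-up along an axis at angle θ to the initial spin direction is cos²(θ/2); spin-down is sin²(θ/2).
θ = 160°, so P = cos²(80°) ≈ 0.030.

0.030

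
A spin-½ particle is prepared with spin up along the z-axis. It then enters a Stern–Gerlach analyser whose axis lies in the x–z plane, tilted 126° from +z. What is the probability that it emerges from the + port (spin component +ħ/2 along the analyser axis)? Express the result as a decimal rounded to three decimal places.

For spin-½, the probability of finding spin-up along an axis at angle θ to the initial spin direction is cos²(θ/2); spin-down is sin²(θ/2).
θ = 126°, so P = cos²(63°) ≈ 0.206.

0.206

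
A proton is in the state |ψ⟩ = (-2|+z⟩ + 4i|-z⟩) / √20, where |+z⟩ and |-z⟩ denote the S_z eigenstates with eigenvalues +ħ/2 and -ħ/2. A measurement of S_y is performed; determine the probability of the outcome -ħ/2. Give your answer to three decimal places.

0.900

|-y⟩ = (|+z⟩ - i|-z⟩)/√2, so ⟨-y|ψ⟩ = (-6) / (√2·√20).
P = |-6|² / 40 = 36/40.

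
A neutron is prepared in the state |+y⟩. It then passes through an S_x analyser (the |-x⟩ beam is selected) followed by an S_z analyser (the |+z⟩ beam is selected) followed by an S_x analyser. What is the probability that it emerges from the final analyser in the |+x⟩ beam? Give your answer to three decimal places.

First analyser (S_x): from |+y⟩, P(|-x⟩) = 1/2.
After stage 1 the state is |-x⟩; P(|+z⟩) = |⟨+z|-x⟩|² = 1/2.
After stage 2 the state is |+z⟩; P(|+x⟩) = |⟨+x|+z⟩|² = 1/2.
Joint probability = 1/2 × 1/2 × 1/2 = 0.125.

0.125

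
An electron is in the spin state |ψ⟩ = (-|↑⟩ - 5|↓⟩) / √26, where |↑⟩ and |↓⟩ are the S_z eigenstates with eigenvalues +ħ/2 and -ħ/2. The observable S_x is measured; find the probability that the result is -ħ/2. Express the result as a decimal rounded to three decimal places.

0.308

|-x⟩ = (|↑⟩ - |↓⟩)/√2, so ⟨-x|ψ⟩ = (4) / (√2·√26).
P = |4|² / 52 = 16/52.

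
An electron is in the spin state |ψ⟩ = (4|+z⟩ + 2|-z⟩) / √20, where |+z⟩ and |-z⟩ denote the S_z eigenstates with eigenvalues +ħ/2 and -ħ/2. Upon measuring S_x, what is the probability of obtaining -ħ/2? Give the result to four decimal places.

|-x⟩ = (|+z⟩ - |-z⟩)/√2, so ⟨-x|ψ⟩ = (2) / (√2·√20).
P = |2|² / 40 = 4/40.

0.1000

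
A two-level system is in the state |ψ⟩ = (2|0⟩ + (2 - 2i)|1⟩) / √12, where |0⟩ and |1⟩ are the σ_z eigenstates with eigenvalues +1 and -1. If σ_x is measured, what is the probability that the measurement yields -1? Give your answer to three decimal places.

|-x⟩ = (|0⟩ - |1⟩)/√2, so ⟨-x|ψ⟩ = (2i) / (√2·√12).
P = |2i|² / 24 = 4/24.

0.167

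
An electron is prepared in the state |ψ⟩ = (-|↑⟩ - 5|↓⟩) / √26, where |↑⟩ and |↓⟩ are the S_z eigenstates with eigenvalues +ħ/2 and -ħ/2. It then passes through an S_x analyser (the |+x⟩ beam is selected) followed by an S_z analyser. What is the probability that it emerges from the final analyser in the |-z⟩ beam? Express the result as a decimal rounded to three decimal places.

0.346

First analyser (S_x): P(|+x⟩) = |⟨+x|ψ⟩|² = 36/52.
After stage 1 the state is |+x⟩; P(|-z⟩) = |⟨-z|+x⟩|² = 1/2.
Joint probability = 36/52 × 1/2 = 0.346.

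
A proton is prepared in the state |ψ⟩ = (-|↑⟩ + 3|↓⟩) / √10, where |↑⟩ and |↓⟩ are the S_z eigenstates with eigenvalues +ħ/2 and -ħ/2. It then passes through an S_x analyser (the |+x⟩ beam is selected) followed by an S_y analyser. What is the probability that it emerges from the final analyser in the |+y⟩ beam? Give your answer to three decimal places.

0.100

First analyser (S_x): P(|+x⟩) = |⟨+x|ψ⟩|² = 4/20.
After stage 1 the state is |+x⟩; P(|+y⟩) = |⟨+y|+x⟩|² = 1/2.
Joint probability = 4/20 × 1/2 = 0.100.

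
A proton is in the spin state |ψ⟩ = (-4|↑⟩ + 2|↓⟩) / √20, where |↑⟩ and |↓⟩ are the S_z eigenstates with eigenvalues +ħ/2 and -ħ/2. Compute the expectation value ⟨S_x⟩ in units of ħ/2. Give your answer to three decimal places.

⟨σ_x⟩ = 2 Re(a* b)/(|a|²+|b|²) with a = -4, b = 2.
a* b = -8, so ⟨σ_x⟩ = -16/20.
⟨S_x⟩ = (ħ/2)·⟨σ_x⟩.

-0.800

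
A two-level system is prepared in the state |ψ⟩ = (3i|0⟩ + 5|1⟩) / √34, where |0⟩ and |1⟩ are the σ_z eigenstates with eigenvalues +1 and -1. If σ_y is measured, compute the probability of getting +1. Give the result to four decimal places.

|+y⟩ = (|0⟩ + i|1⟩)/√2, so ⟨+y|ψ⟩ = (-2i) / (√2·√34).
P = |-2i|² / 68 = 4/68.

0.0588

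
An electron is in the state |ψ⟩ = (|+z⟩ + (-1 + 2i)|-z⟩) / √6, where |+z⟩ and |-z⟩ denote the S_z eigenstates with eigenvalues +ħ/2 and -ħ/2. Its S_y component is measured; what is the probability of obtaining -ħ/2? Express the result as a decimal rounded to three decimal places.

|-y⟩ = (|+z⟩ - i|-z⟩)/√2, so ⟨-y|ψ⟩ = (-1 - i) / (√2·√6).
P = |-1 - i|² / 12 = 2/12.

0.167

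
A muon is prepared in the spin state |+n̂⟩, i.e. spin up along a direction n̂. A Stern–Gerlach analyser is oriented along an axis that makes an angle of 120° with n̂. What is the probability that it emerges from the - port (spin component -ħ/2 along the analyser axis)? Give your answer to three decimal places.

For spin-½, the probability of finding spin-up along an axis at angle θ to the initial spin direction is cos²(θ/2); spin-down is sin²(θ/2).
θ = 120°, so P = sin²(60°) ≈ 0.750.

0.750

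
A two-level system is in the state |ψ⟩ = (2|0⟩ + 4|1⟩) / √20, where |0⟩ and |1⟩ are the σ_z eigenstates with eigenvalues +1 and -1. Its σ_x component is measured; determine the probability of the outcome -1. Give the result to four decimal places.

0.1000

|-x⟩ = (|0⟩ - |1⟩)/√2, so ⟨-x|ψ⟩ = (-2) / (√2·√20).
P = |-2|² / 40 = 4/40.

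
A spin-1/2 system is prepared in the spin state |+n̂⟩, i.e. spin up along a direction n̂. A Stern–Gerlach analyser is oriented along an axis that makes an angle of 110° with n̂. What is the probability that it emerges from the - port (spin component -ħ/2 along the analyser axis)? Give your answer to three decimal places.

For spin-½, the probability of finding spin-up along an axis at angle θ to the initial spin direction is cos²(θ/2); spin-down is sin²(θ/2).
θ = 110°, so P = sin²(55°) ≈ 0.671.

0.671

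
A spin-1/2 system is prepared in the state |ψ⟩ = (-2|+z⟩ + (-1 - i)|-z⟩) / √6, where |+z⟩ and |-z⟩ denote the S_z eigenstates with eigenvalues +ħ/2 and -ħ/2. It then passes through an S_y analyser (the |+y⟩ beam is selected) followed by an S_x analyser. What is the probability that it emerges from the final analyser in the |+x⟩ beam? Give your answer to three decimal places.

First analyser (S_y): P(|+y⟩) = |⟨+y|ψ⟩|² = 10/12.
After stage 1 the state is |+y⟩; P(|+x⟩) = |⟨+x|+y⟩|² = 1/2.
Joint probability = 10/12 × 1/2 = 0.417.

0.417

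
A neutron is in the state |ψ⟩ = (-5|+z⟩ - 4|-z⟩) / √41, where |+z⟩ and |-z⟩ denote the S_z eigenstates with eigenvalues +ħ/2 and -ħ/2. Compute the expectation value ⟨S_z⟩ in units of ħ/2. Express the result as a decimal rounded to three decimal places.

⟨σ_z⟩ = |a|² - |b|² divided by |a|²+|b|², with a, b the |+z⟩, |-z⟩ amplitudes.
= (25 - 16)/41 = 9/41.
⟨S_z⟩ = (ħ/2)·⟨σ_z⟩.

0.220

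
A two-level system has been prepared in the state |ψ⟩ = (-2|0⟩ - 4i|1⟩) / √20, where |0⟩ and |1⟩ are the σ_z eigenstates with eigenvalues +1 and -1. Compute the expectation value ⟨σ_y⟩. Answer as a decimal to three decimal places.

0.800

⟨σ_y⟩ = 2 Im(a* b)/(|a|²+|b|²) with a = -2, b = -4i.
a* b = 8i, so ⟨σ_y⟩ = 16/20.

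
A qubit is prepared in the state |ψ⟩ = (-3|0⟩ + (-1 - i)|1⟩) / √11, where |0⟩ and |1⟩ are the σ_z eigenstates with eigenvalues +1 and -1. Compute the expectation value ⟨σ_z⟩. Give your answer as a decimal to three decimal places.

⟨σ_z⟩ = |a|² - |b|² divided by |a|²+|b|², with a, b the |0⟩, |1⟩ amplitudes.
= (9 - 2)/11 = 7/11.

0.636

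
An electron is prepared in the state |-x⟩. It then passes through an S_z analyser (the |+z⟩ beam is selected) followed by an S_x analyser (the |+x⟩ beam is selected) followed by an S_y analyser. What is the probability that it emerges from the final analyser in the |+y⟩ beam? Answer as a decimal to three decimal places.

First analyser (S_z): from |-x⟩, P(|+z⟩) = 1/2.
After stage 1 the state is |+z⟩; P(|+x⟩) = |⟨+x|+z⟩|² = 1/2.
After stage 2 the state is |+x⟩; P(|+y⟩) = |⟨+y|+x⟩|² = 1/2.
Joint probability = 1/2 × 1/2 × 1/2 = 0.125.

0.125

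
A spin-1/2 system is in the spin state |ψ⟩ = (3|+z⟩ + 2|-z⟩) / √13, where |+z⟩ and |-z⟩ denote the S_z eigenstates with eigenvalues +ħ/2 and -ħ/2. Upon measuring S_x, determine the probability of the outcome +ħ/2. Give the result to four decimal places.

|+x⟩ = (|+z⟩ + |-z⟩)/√2, so ⟨+x|ψ⟩ = (5) / (√2·√13).
P = |5|² / 26 = 25/26.

0.9615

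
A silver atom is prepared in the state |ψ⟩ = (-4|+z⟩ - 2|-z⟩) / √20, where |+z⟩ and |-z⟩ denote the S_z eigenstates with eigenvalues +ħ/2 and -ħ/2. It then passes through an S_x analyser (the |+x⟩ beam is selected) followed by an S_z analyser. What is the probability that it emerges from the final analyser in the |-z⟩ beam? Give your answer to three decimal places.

First analyser (S_x): P(|+x⟩) = |⟨+x|ψ⟩|² = 36/40.
After stage 1 the state is |+x⟩; P(|-z⟩) = |⟨-z|+x⟩|² = 1/2.
Joint probability = 36/40 × 1/2 = 0.450.

0.450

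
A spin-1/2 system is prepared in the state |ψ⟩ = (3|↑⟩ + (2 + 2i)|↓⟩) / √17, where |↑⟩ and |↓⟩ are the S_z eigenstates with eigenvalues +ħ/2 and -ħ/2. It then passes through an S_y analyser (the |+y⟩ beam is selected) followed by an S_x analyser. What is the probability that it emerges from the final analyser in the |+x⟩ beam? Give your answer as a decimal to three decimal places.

First analyser (S_y): P(|+y⟩) = |⟨+y|ψ⟩|² = 29/34.
After stage 1 the state is |+y⟩; P(|+x⟩) = |⟨+x|+y⟩|² = 1/2.
Joint probability = 29/34 × 1/2 = 0.426.

0.426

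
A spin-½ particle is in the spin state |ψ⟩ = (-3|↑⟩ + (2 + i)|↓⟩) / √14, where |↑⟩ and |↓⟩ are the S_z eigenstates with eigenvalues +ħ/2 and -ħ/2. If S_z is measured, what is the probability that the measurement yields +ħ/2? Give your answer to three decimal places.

The +ħ/2 outcome corresponds to |↑⟩. Its amplitude in |ψ⟩ is -3/√14.
P = |-3|² / 14 = 9/14.

0.643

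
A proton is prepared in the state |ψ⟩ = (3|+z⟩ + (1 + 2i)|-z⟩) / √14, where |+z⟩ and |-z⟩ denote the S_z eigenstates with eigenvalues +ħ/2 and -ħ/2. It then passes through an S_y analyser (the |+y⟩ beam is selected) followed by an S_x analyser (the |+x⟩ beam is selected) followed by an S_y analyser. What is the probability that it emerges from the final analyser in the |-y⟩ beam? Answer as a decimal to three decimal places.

0.232

First analyser (S_y): P(|+y⟩) = |⟨+y|ψ⟩|² = 26/28.
After stage 1 the state is |+y⟩; P(|+x⟩) = |⟨+x|+y⟩|² = 1/2.
After stage 2 the state is |+x⟩; P(|-y⟩) = |⟨-y|+x⟩|² = 1/2.
Joint probability = 26/28 × 1/2 × 1/2 = 0.232.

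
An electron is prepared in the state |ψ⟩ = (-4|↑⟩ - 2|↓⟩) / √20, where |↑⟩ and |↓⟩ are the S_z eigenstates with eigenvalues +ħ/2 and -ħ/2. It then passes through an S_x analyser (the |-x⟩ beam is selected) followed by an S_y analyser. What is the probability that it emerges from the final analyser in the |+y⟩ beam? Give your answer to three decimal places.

First analyser (S_x): P(|-x⟩) = |⟨-x|ψ⟩|² = 4/40.
After stage 1 the state is |-x⟩; P(|+y⟩) = |⟨+y|-x⟩|² = 1/2.
Joint probability = 4/40 × 1/2 = 0.050.

0.050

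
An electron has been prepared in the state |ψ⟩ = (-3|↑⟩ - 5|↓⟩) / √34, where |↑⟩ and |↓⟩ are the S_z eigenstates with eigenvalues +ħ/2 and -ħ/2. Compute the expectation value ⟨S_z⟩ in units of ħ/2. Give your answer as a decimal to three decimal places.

⟨σ_z⟩ = |a|² - |b|² divided by |a|²+|b|², with a, b the |↑⟩, |↓⟩ amplitudes.
= (9 - 25)/34 = -16/34.
⟨S_z⟩ = (ħ/2)·⟨σ_z⟩.

-0.471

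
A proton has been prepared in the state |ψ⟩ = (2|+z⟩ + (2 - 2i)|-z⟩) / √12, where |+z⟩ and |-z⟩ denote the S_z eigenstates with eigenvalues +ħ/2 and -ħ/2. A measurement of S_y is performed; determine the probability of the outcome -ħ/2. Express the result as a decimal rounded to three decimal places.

|-y⟩ = (|+z⟩ - i|-z⟩)/√2, so ⟨-y|ψ⟩ = (4 + 2i) / (√2·√12).
P = |4 + 2i|² / 24 = 20/24.

0.833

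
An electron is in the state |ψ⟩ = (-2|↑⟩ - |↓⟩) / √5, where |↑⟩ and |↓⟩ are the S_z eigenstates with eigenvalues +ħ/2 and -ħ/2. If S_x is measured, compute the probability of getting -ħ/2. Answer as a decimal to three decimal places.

0.100

|-x⟩ = (|↑⟩ - |↓⟩)/√2, so ⟨-x|ψ⟩ = (-1) / (√2·√5).
P = |-1|² / 10 = 1/10.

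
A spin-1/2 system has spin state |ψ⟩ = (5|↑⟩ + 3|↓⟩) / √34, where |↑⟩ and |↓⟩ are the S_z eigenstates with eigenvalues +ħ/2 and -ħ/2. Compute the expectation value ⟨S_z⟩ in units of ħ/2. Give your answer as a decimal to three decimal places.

0.471

⟨σ_z⟩ = |a|² - |b|² divided by |a|²+|b|², with a, b the |↑⟩, |↓⟩ amplitudes.
= (25 - 9)/34 = 16/34.
⟨S_z⟩ = (ħ/2)·⟨σ_z⟩.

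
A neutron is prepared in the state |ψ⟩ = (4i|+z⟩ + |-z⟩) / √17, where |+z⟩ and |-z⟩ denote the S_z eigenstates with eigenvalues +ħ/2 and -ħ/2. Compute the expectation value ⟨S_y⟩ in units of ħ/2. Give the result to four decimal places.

-0.4706

⟨σ_y⟩ = 2 Im(a* b)/(|a|²+|b|²) with a = 4i, b = 1.
a* b = -4i, so ⟨σ_y⟩ = -8/17.
⟨S_y⟩ = (ħ/2)·⟨σ_y⟩.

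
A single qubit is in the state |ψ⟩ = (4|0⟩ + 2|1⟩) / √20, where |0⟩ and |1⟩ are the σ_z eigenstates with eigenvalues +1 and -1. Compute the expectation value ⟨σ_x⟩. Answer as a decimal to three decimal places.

0.800

⟨σ_x⟩ = 2 Re(a* b)/(|a|²+|b|²) with a = 4, b = 2.
a* b = 8, so ⟨σ_x⟩ = 16/20.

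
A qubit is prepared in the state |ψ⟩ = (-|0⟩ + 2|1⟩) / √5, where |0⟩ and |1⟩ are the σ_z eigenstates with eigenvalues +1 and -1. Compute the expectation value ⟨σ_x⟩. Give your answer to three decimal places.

⟨σ_x⟩ = 2 Re(a* b)/(|a|²+|b|²) with a = -1, b = 2.
a* b = -2, so ⟨σ_x⟩ = -4/5.

-0.800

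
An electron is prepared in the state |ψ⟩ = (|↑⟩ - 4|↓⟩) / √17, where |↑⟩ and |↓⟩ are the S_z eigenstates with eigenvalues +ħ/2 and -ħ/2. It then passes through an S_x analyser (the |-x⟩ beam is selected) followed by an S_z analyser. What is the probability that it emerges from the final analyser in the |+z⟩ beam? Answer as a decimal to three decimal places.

First analyser (S_x): P(|-x⟩) = |⟨-x|ψ⟩|² = 25/34.
After stage 1 the state is |-x⟩; P(|+z⟩) = |⟨+z|-x⟩|² = 1/2.
Joint probability = 25/34 × 1/2 = 0.368.

0.368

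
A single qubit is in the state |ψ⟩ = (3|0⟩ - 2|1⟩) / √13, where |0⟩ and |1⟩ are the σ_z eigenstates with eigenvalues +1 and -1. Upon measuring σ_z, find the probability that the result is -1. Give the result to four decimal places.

The -1 outcome corresponds to |1⟩. Its amplitude in |ψ⟩ is -2/√13.
P = |-2|² / 13 = 4/13.

0.3077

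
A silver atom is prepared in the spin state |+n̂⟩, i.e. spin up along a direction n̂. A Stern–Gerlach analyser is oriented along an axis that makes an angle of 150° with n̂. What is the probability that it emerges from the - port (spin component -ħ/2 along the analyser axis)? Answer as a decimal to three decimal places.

For spin-½, the probability of finding spin-up along an axis at angle θ to the initial spin direction is cos²(θ/2); spin-down is sin²(θ/2).
θ = 150°, so P = sin²(75°) ≈ 0.933.

0.933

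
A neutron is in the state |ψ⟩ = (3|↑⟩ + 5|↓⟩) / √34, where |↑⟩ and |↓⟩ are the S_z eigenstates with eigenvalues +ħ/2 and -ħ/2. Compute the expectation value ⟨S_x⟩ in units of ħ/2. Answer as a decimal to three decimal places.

⟨σ_x⟩ = 2 Re(a* b)/(|a|²+|b|²) with a = 3, b = 5.
a* b = 15, so ⟨σ_x⟩ = 30/34.
⟨S_x⟩ = (ħ/2)·⟨σ_x⟩.

0.882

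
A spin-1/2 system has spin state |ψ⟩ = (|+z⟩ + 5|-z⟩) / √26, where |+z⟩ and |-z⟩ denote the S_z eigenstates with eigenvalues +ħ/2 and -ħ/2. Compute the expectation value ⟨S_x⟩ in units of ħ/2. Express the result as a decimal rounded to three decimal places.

0.385

⟨σ_x⟩ = 2 Re(a* b)/(|a|²+|b|²) with a = 1, b = 5.
a* b = 5, so ⟨σ_x⟩ = 10/26.
⟨S_x⟩ = (ħ/2)·⟨σ_x⟩.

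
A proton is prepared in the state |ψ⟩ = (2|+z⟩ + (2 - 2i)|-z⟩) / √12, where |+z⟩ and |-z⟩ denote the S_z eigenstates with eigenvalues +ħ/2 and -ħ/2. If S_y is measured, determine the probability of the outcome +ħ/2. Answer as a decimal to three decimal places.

|+y⟩ = (|+z⟩ + i|-z⟩)/√2, so ⟨+y|ψ⟩ = (-2i) / (√2·√12).
P = |-2i|² / 24 = 4/24.

0.167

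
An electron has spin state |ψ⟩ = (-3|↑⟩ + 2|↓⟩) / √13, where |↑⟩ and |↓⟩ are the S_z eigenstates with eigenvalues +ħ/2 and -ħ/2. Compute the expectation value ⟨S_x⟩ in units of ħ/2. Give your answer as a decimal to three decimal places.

⟨σ_x⟩ = 2 Re(a* b)/(|a|²+|b|²) with a = -3, b = 2.
a* b = -6, so ⟨σ_x⟩ = -12/13.
⟨S_x⟩ = (ħ/2)·⟨σ_x⟩.

-0.923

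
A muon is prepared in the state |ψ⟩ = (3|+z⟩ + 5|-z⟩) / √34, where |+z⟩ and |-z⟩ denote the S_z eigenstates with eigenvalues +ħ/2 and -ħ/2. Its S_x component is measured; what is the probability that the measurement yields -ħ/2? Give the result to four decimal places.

0.0588

|-x⟩ = (|+z⟩ - |-z⟩)/√2, so ⟨-x|ψ⟩ = (-2) / (√2·√34).
P = |-2|² / 68 = 4/68.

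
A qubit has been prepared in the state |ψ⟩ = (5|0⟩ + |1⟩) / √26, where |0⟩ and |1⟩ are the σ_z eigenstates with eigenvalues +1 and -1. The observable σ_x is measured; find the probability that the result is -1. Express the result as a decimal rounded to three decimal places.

0.308

|-x⟩ = (|0⟩ - |1⟩)/√2, so ⟨-x|ψ⟩ = (4) / (√2·√26).
P = |4|² / 52 = 16/52.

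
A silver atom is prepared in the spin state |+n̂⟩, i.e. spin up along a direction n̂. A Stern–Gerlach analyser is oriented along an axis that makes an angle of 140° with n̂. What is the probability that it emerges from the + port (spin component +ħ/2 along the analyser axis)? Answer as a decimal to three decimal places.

For spin-½, the probability of finding spin-up along an axis at angle θ to the initial spin direction is cos²(θ/2); spin-down is sin²(θ/2).
θ = 140°, so P = cos²(70°) ≈ 0.117.

0.117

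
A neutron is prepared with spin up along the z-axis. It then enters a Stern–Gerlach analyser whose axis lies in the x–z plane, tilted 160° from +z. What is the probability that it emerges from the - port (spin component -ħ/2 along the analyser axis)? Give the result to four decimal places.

0.9698

For spin-½, the probability of finding spin-up along an axis at angle θ to the initial spin direction is cos²(θ/2); spin-down is sin²(θ/2).
θ = 160°, so P = sin²(80°) ≈ 0.9698.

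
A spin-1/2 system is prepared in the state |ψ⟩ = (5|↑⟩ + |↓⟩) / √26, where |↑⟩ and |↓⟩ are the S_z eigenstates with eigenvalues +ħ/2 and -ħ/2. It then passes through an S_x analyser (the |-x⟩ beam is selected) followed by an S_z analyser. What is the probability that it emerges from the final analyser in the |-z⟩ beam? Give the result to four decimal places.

First analyser (S_x): P(|-x⟩) = |⟨-x|ψ⟩|² = 16/52.
After stage 1 the state is |-x⟩; P(|-z⟩) = |⟨-z|-x⟩|² = 1/2.
Joint probability = 16/52 × 1/2 = 0.1538.

0.1538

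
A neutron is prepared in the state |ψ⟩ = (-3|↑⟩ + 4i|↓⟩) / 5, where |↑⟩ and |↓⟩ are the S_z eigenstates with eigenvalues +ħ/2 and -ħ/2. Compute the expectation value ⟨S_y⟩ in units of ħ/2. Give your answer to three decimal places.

⟨σ_y⟩ = 2 Im(a* b)/(|a|²+|b|²) with a = -3, b = 4i.
a* b = -12i, so ⟨σ_y⟩ = -24/25.
⟨S_y⟩ = (ħ/2)·⟨σ_y⟩.

-0.960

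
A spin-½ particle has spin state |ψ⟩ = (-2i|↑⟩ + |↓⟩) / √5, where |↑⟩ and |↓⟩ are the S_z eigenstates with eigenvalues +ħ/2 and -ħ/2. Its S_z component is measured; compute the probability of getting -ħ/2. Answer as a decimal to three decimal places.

0.200

The -ħ/2 outcome corresponds to |↓⟩. Its amplitude in |ψ⟩ is 1/√5.
P = |1|² / 5 = 1/5.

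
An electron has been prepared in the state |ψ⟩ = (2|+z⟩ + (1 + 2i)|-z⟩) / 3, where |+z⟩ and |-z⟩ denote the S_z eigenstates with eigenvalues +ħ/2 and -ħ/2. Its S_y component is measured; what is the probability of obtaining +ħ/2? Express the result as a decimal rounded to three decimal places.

|+y⟩ = (|+z⟩ + i|-z⟩)/√2, so ⟨+y|ψ⟩ = (4 - i) / (√2·3).
P = |4 - i|² / 18 = 17/18.

0.944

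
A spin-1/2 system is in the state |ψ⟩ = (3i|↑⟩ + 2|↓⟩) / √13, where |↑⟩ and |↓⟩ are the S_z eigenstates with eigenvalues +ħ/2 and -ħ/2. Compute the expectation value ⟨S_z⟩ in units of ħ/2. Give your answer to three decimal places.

⟨σ_z⟩ = |a|² - |b|² divided by |a|²+|b|², with a, b the |↑⟩, |↓⟩ amplitudes.
= (9 - 4)/13 = 5/13.
⟨S_z⟩ = (ħ/2)·⟨σ_z⟩.

0.385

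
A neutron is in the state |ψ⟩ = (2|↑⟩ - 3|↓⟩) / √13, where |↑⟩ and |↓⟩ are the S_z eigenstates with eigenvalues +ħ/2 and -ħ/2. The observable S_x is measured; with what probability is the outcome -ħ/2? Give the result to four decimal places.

|-x⟩ = (|↑⟩ - |↓⟩)/√2, so ⟨-x|ψ⟩ = (5) / (√2·√13).
P = |5|² / 26 = 25/26.

0.9615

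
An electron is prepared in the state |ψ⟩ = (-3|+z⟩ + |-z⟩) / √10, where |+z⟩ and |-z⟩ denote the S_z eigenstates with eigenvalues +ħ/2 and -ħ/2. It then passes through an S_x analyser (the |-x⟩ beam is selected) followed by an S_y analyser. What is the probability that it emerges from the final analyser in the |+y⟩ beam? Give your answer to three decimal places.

First analyser (S_x): P(|-x⟩) = |⟨-x|ψ⟩|² = 16/20.
After stage 1 the state is |-x⟩; P(|+y⟩) = |⟨+y|-x⟩|² = 1/2.
Joint probability = 16/20 × 1/2 = 0.400.

0.400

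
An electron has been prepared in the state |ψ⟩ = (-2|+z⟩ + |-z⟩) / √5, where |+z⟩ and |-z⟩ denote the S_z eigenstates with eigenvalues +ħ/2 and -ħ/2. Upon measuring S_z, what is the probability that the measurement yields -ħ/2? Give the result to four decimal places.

0.2000

The -ħ/2 outcome corresponds to |-z⟩. Its amplitude in |ψ⟩ is 1/√5.
P = |1|² / 5 = 1/5.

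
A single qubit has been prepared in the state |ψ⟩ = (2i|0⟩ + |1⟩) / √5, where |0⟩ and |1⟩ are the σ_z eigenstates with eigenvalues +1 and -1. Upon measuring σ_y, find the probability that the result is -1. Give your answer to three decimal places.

|-y⟩ = (|0⟩ - i|1⟩)/√2, so ⟨-y|ψ⟩ = (3i) / (√2·√5).
P = |3i|² / 10 = 9/10.

0.900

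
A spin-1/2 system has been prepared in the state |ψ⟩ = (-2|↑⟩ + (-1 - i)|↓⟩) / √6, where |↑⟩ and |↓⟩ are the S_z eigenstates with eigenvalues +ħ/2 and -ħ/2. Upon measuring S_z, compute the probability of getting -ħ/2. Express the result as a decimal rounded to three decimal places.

0.333

The -ħ/2 outcome corresponds to |↓⟩. Its amplitude in |ψ⟩ is (-1 - i)/√6.
P = |-1 - i|² / 6 = 2/6.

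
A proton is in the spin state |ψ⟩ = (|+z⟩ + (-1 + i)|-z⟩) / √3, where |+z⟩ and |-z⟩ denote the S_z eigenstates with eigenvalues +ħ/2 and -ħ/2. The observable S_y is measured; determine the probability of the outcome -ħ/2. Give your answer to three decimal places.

0.167

|-y⟩ = (|+z⟩ - i|-z⟩)/√2, so ⟨-y|ψ⟩ = (-i) / (√2·√3).
P = |-i|² / 6 = 1/6.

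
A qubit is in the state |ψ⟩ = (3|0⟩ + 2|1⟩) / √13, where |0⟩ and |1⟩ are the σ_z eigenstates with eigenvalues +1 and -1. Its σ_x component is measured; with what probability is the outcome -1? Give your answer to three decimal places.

|-x⟩ = (|0⟩ - |1⟩)/√2, so ⟨-x|ψ⟩ = (1) / (√2·√13).
P = |1|² / 26 = 1/26.

0.038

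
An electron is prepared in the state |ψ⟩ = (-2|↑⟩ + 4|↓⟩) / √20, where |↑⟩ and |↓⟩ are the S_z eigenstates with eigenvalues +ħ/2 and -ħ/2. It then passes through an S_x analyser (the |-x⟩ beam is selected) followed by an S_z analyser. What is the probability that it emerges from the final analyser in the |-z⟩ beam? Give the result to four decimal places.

0.4500

First analyser (S_x): P(|-x⟩) = |⟨-x|ψ⟩|² = 36/40.
After stage 1 the state is |-x⟩; P(|-z⟩) = |⟨-z|-x⟩|² = 1/2.
Joint probability = 36/40 × 1/2 = 0.4500.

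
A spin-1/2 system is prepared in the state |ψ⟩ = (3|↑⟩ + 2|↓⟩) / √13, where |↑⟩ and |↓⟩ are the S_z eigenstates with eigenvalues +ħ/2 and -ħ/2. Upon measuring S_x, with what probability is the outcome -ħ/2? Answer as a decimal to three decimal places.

|-x⟩ = (|↑⟩ - |↓⟩)/√2, so ⟨-x|ψ⟩ = (1) / (√2·√13).
P = |1|² / 26 = 1/26.

0.038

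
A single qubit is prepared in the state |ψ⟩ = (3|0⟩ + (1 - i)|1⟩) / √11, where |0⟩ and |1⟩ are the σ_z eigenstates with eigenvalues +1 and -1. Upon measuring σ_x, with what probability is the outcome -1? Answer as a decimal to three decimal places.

0.227

|-x⟩ = (|0⟩ - |1⟩)/√2, so ⟨-x|ψ⟩ = (2 + i) / (√2·√11).
P = |2 + i|² / 22 = 5/22.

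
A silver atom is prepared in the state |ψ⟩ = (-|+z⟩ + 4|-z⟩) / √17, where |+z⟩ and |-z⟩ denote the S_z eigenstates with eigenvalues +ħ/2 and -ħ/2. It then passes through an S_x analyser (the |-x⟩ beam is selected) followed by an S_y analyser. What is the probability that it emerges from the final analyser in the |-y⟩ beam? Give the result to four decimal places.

0.3676

First analyser (S_x): P(|-x⟩) = |⟨-x|ψ⟩|² = 25/34.
After stage 1 the state is |-x⟩; P(|-y⟩) = |⟨-y|-x⟩|² = 1/2.
Joint probability = 25/34 × 1/2 = 0.3676.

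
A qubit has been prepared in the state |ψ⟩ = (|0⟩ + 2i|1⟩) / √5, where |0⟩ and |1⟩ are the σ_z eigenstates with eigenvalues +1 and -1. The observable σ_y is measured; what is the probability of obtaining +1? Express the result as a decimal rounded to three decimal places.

|+y⟩ = (|0⟩ + i|1⟩)/√2, so ⟨+y|ψ⟩ = (3) / (√2·√5).
P = |3|² / 10 = 9/10.

0.900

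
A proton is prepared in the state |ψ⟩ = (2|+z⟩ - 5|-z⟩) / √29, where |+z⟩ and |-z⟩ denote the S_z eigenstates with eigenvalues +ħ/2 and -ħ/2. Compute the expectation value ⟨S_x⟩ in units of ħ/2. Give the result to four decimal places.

⟨σ_x⟩ = 2 Re(a* b)/(|a|²+|b|²) with a = 2, b = -5.
a* b = -10, so ⟨σ_x⟩ = -20/29.
⟨S_x⟩ = (ħ/2)·⟨σ_x⟩.

-0.6897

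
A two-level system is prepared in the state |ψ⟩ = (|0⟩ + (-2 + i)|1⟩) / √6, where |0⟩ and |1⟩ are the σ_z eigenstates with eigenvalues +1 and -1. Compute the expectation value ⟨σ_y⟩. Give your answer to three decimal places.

⟨σ_y⟩ = 2 Im(a* b)/(|a|²+|b|²) with a = 1, b = (-2 + i).
a* b = (-2 + i), so ⟨σ_y⟩ = 2/6.

0.333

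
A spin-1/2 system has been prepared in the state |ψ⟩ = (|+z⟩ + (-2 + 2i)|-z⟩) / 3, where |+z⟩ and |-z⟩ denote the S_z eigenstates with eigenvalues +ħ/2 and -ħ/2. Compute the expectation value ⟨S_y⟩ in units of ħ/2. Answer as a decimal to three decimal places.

⟨σ_y⟩ = 2 Im(a* b)/(|a|²+|b|²) with a = 1, b = (-2 + 2i).
a* b = (-2 + 2i), so ⟨σ_y⟩ = 4/9.
⟨S_y⟩ = (ħ/2)·⟨σ_y⟩.

0.444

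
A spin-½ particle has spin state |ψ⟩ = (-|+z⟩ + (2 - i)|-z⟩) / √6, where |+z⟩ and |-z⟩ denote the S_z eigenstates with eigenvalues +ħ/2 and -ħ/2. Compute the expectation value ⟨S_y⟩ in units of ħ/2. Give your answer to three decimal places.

⟨σ_y⟩ = 2 Im(a* b)/(|a|²+|b|²) with a = -1, b = (2 - i).
a* b = (-2 + i), so ⟨σ_y⟩ = 2/6.
⟨S_y⟩ = (ħ/2)·⟨σ_y⟩.

0.333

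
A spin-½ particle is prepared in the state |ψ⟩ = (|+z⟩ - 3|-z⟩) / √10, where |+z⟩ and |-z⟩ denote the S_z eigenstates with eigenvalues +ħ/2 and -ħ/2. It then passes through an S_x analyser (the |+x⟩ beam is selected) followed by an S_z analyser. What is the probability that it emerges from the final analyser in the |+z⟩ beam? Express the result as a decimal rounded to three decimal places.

First analyser (S_x): P(|+x⟩) = |⟨+x|ψ⟩|² = 4/20.
After stage 1 the state is |+x⟩; P(|+z⟩) = |⟨+z|+x⟩|² = 1/2.
Joint probability = 4/20 × 1/2 = 0.100.

0.100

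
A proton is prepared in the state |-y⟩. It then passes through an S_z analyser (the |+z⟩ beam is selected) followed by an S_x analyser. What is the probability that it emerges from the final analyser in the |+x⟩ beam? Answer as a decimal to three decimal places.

First analyser (S_z): from |-y⟩, P(|+z⟩) = 1/2.
After stage 1 the state is |+z⟩; P(|+x⟩) = |⟨+x|+z⟩|² = 1/2.
Joint probability = 1/2 × 1/2 = 0.250.

0.250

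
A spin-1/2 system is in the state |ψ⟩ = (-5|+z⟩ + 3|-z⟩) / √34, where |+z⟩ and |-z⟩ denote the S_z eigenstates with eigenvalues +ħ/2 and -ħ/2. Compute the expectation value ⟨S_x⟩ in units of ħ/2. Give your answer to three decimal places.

⟨σ_x⟩ = 2 Re(a* b)/(|a|²+|b|²) with a = -5, b = 3.
a* b = -15, so ⟨σ_x⟩ = -30/34.
⟨S_x⟩ = (ħ/2)·⟨σ_x⟩.

-0.882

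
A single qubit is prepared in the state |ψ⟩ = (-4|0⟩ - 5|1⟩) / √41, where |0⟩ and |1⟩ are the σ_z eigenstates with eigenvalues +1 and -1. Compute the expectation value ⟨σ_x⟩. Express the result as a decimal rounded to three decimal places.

⟨σ_x⟩ = 2 Re(a* b)/(|a|²+|b|²) with a = -4, b = -5.
a* b = 20, so ⟨σ_x⟩ = 40/41.

0.976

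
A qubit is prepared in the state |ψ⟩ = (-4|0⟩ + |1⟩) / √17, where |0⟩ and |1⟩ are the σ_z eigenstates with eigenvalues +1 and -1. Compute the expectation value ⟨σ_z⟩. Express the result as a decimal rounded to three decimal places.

⟨σ_z⟩ = |a|² - |b|² divided by |a|²+|b|², with a, b the |0⟩, |1⟩ amplitudes.
= (16 - 1)/17 = 15/17.

0.882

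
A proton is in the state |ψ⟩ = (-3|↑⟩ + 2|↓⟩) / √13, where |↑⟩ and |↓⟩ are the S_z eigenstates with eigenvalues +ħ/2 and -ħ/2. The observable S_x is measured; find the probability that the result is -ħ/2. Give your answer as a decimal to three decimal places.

|-x⟩ = (|↑⟩ - |↓⟩)/√2, so ⟨-x|ψ⟩ = (-5) / (√2·√13).
P = |-5|² / 26 = 25/26.

0.962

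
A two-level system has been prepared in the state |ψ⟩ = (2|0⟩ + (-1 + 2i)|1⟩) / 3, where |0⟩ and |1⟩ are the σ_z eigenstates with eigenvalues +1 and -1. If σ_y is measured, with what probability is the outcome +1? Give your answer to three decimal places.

0.944

|+y⟩ = (|0⟩ + i|1⟩)/√2, so ⟨+y|ψ⟩ = (4 + i) / (√2·3).
P = |4 + i|² / 18 = 17/18.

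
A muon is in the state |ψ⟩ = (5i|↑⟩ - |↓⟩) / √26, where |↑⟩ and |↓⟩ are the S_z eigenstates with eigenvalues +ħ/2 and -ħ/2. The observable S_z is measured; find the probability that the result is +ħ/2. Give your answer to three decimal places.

0.962

The +ħ/2 outcome corresponds to |↑⟩. Its amplitude in |ψ⟩ is 5i/√26.
P = |5i|² / 26 = 25/26.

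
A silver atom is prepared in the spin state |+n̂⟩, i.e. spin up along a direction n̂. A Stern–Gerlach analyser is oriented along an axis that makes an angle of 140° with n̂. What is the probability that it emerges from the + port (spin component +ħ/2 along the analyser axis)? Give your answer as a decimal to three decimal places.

0.117

For spin-½, the probability of finding spin-up along an axis at angle θ to the initial spin direction is cos²(θ/2); spin-down is sin²(θ/2).
θ = 140°, so P = cos²(70°) ≈ 0.117.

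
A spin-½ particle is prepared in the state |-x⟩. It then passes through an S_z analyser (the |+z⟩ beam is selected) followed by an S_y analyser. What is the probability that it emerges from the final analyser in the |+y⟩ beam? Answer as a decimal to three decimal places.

First analyser (S_z): from |-x⟩, P(|+z⟩) = 1/2.
After stage 1 the state is |+z⟩; P(|+y⟩) = |⟨+y|+z⟩|² = 1/2.
Joint probability = 1/2 × 1/2 = 0.250.

0.250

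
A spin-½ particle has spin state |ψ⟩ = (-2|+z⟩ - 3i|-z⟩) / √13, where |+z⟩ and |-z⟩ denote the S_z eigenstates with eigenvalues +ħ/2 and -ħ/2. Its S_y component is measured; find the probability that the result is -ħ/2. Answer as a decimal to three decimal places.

|-y⟩ = (|+z⟩ - i|-z⟩)/√2, so ⟨-y|ψ⟩ = (1) / (√2·√13).
P = |1|² / 26 = 1/26.

0.038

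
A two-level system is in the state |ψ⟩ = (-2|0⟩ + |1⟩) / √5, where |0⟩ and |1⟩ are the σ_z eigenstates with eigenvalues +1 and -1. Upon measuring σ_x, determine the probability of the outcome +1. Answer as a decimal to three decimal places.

0.100

|+x⟩ = (|0⟩ + |1⟩)/√2, so ⟨+x|ψ⟩ = (-1) / (√2·√5).
P = |-1|² / 10 = 1/10.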